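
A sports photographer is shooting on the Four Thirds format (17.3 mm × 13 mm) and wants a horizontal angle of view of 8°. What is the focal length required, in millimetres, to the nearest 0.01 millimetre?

123.70 mm

From α = 2·arctan(w/2f) we get f = w / (2·tan(α/2)).
With w = 17.3 mm and α/2 = 4°, tan(α/2) ≈ 0.06993, so f ≈ 17.3 / 0.13985 ≈ 123.7008 mm.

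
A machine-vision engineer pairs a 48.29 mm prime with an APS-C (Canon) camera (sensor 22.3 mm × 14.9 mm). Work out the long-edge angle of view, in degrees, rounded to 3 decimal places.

Angle of view α = 2·arctan(w/2f) with w = 22.3 mm and f = 48.29 mm.
w/2f = 0.23090; arctan(0.23090) ≈ 13.0015°, so α ≈ 26.0031°.

26.003°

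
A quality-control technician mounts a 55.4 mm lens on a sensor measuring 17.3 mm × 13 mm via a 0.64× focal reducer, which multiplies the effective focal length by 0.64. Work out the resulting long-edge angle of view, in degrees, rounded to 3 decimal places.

Effective focal length f = 55.4 × 0.64 = 35.456 mm.
α = 2·arctan(17.3 / (2 × 35.456)) = 2·arctan(0.24396) ≈ 27.4206°.

27.421°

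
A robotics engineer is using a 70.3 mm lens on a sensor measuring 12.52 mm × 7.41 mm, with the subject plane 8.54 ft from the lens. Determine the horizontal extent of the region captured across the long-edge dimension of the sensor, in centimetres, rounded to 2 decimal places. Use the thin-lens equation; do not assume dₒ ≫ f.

dₒ: 8.54 ft × 304.8 mm/ft = 2602.99 mm.
Similar triangles through the lens centre give W/dₒ = w/dᵢ; with 1/f = 1/dₒ + 1/dᵢ this gives W = w·(dₒ − f)/f.
W = 12.52 mm × (2602.99 − 70.3) / 70.3 = 12.52 × 36.0269 ≈ 451.057 mm = 45.1057 cm.

45.11 cm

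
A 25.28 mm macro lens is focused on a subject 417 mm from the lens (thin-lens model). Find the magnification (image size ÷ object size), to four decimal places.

Thin lens: 1/f = 1/dₒ + 1/dᵢ → 1/dᵢ = 1/25.28 − 1/417 = 0.0371589 mm⁻¹, so dᵢ ≈ 26.9115 mm.
Magnification m = dᵢ/dₒ = 26.9115/417 ≈ 0.06454.

0.0645×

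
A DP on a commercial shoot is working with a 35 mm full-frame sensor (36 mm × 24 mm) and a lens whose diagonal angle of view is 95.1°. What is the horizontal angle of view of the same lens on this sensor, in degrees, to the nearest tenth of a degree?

Sensor diagonal = √(36² + 24²) = √1872.0000 ≈ 43.2666 mm.
From the diagonal AOV: f = 43.2666 / (2·tan(47.55°)) = 43.2666 / 2.18644 ≈ 19.7886 mm.
Horizontal AOV = 2·arctan(36 / (2 × 19.7886)) = 2·arctan(0.90962) ≈ 84.5803°.

84.6°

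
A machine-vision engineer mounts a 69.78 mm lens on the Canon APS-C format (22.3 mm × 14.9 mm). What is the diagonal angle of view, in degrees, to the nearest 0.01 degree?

21.76°

Sensor diagonal = √(22.3² + 14.9²) = √719.3000 ≈ 26.8198 mm.
Angle of view α = 2·arctan(d/2f) with d = 26.8198 mm and f = 69.78 mm.
d/2f = 0.19217; arctan(0.19217) ≈ 10.8781°, so α ≈ 21.7563°.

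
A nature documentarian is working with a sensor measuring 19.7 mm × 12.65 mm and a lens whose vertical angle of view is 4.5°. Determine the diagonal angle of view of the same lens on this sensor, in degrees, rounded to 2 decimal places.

8.32°

From the vertical AOV: f = 12.65 / (2·tan(2.25°)) = 12.65 / 0.07858 ≈ 160.9820 mm.
Sensor diagonal = √(19.7² + 12.65²) = √548.1125 ≈ 23.4118 mm.
Diagonal AOV = 2·arctan(23.4118 / (2 × 160.9820)) = 2·arctan(0.07272) ≈ 8.3180°.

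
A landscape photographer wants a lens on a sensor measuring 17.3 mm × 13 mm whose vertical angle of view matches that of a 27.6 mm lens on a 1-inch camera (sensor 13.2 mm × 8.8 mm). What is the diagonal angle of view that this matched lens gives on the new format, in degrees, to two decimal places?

29.72°

Equal vertical AOV ⇒ f₂ = f₁ · 13/8.8 = 27.6 × 1.47727 ≈ 40.7727 mm.
Sensor diagonal = √(17.3² + 13²) = √468.2900 ≈ 21.6400 mm.
Diagonal AOV on the new format = 2·arctan(21.6400 / (2 × 40.7727)) = 2·arctan(0.26537) ≈ 29.7245°.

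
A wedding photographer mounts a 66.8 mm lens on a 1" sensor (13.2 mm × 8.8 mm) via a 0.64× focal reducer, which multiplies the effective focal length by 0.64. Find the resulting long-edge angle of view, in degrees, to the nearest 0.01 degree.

Effective focal length f = 66.8 × 0.64 = 42.752 mm.
α = 2·arctan(13.2 / (2 × 42.752)) = 2·arctan(0.15438) ≈ 17.5519°.

17.55°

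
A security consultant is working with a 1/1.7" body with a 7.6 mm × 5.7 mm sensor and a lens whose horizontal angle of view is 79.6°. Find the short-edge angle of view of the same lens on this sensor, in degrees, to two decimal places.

64.00°

From the horizontal AOV: f = 7.6 / (2·tan(39.8°)) = 7.6 / 1.66634 ≈ 4.5609 mm.
Short-edge AOV = 2·arctan(5.7 / (2 × 4.5609)) = 2·arctan(0.62488) ≈ 64.0006°.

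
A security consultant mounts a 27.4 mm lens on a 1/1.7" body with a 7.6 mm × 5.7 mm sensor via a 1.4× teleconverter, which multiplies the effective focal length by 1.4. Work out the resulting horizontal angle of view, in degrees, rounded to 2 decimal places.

11.31°

Effective focal length f = 27.4 × 1.4 = 38.36 mm.
α = 2·arctan(7.6 / (2 × 38.36)) = 2·arctan(0.09906) ≈ 11.3147°.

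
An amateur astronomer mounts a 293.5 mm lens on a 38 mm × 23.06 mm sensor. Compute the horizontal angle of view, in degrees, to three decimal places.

Angle of view α = 2·arctan(w/2f) with w = 38 mm and f = 293.5 mm.
w/2f = 0.06474; arctan(0.06474) ≈ 3.7039°, so α ≈ 7.4079°.

7.408°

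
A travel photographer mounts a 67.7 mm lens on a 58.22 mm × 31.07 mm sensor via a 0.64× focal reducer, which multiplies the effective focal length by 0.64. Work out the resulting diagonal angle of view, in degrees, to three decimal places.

Effective focal length f = 67.7 × 0.64 = 43.328 mm.
Sensor diagonal = √(58.22² + 31.07²) = √4354.9133 ≈ 65.9918 mm.
α = 2·arctan(65.992 / (2 × 43.328)) = 2·arctan(0.76154) ≈ 74.5812°.

74.581°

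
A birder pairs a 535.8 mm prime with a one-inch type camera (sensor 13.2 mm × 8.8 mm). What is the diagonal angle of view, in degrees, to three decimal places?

1.696°

Sensor diagonal = √(13.2² + 8.8²) = √251.6800 ≈ 15.8644 mm.
Angle of view α = 2·arctan(d/2f) with d = 15.8644 mm and f = 535.8 mm.
d/2f = 0.01480; arctan(0.01480) ≈ 0.8482°, so α ≈ 1.6963°.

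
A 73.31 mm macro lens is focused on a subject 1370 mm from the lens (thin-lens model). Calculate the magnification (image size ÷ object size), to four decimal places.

Thin lens: 1/f = 1/dₒ + 1/dᵢ → 1/dᵢ = 1/73.31 − 1/1370 = 0.0129108 mm⁻¹, so dᵢ ≈ 77.4547 mm.
Magnification m = dᵢ/dₒ = 77.4547/1370 ≈ 0.05654.

0.0565×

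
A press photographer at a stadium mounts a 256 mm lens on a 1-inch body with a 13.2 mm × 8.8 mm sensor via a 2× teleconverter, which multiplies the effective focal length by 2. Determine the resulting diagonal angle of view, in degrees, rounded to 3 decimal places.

Effective focal length f = 256 × 2 = 512 mm.
Sensor diagonal = √(13.2² + 8.8²) = √251.6800 ≈ 15.8644 mm.
α = 2·arctan(15.864 / (2 × 512)) = 2·arctan(0.01549) ≈ 1.7752°.

1.775°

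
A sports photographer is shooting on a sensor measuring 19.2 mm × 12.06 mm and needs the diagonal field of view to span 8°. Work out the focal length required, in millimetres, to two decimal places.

Sensor diagonal = √(19.2² + 12.06²) = √514.0836 ≈ 22.6734 mm.
From α = 2·arctan(d/2f) we get f = d / (2·tan(α/2)).
With d = 22.6734 mm and α/2 = 4°, tan(α/2) ≈ 0.06993, so f ≈ 22.6734 / 0.13985 ≈ 162.1224 mm.

162.12 mm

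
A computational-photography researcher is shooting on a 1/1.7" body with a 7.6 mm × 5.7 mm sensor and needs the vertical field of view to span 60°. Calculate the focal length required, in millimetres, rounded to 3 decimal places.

From α = 2·arctan(h/2f) we get f = h / (2·tan(α/2)).
With h = 5.7 mm and α/2 = 30°, tan(α/2) ≈ 0.57735, so f ≈ 5.7 / 1.15470 ≈ 4.9363 mm.

4.936 mm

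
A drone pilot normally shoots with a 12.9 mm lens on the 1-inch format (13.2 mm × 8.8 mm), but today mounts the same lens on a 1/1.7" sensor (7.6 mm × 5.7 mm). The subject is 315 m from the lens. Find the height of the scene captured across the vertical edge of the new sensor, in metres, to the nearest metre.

139 m

The focal length stays 12.9 mm; the relevant sensor dimension is now h = 5.7 mm. Object distance dₒ = 315 m = 315000 mm.
Thin-lens field height W = h·(dₒ − f)/f = 5.7 × (315000 − 12.9)/12.9 ≈ 139180.347 mm = 139.18 m.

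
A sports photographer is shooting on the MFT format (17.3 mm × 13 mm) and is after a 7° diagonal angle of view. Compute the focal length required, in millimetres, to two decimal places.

Sensor diagonal = √(17.3² + 13²) = √468.2900 ≈ 21.6400 mm.
From α = 2·arctan(d/2f) we get f = d / (2·tan(α/2)).
With d = 21.6400 mm and α/2 = 3.5°, tan(α/2) ≈ 0.06116, so f ≈ 21.6400 / 0.12233 ≈ 176.9055 mm.

176.91 mm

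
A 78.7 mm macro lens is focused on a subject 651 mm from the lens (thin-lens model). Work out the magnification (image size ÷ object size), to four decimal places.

Thin lens: 1/f = 1/dₒ + 1/dᵢ → 1/dᵢ = 1/78.7 − 1/651 = 0.0111704 mm⁻¹, so dᵢ ≈ 89.5225 mm.
Magnification m = dᵢ/dₒ = 89.5225/651 ≈ 0.13752.

0.1375×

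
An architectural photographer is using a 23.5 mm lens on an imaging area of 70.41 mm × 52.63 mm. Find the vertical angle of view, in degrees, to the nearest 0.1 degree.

Angle of view α = 2·arctan(h/2f) with h = 52.63 mm and f = 23.5 mm.
h/2f = 1.11979; arctan(1.11979) ≈ 48.2343°, so α ≈ 96.4686°.

96.5°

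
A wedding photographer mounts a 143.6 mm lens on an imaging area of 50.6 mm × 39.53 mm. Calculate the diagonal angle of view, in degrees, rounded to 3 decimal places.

25.205°

Sensor diagonal = √(50.6² + 39.53²) = √4122.9809 ≈ 64.2104 mm.
Angle of view α = 2·arctan(d/2f) with d = 64.2104 mm and f = 143.6 mm.
d/2f = 0.22357; arctan(0.22357) ≈ 12.6026°, so α ≈ 25.2052°.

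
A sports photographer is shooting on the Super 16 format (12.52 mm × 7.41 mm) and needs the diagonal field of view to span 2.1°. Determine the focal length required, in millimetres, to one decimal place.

396.9 mm

Sensor diagonal = √(12.52² + 7.41²) = √211.6585 ≈ 14.5485 mm.
From α = 2·arctan(d/2f) we get f = d / (2·tan(α/2)).
With d = 14.5485 mm and α/2 = 1.05°, tan(α/2) ≈ 0.01833, so f ≈ 14.5485 / 0.03666 ≈ 396.8922 mm.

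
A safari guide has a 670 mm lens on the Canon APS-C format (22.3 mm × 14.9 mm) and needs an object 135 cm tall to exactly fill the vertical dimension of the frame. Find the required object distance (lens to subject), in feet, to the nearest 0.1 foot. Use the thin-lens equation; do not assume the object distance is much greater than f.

W: 135 cm = 1350 mm.
Magnification m = h/W = dᵢ/dₒ; combined with 1/f = 1/dₒ + 1/dᵢ this gives dₒ = f·(1 + W/h).
dₒ = 670 mm × (1 + 1350/14.9) = 670 × 91.6040 ≈ 61374.698 mm = 61374.698/304.8 ft = 201.361 ft.

201.4 ft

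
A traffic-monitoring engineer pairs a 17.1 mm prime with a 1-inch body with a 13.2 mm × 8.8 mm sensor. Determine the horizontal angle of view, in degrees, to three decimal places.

Angle of view α = 2·arctan(w/2f) with w = 13.2 mm and f = 17.1 mm.
w/2f = 0.38596; arctan(0.38596) ≈ 21.1048°, so α ≈ 42.2097°.

42.210°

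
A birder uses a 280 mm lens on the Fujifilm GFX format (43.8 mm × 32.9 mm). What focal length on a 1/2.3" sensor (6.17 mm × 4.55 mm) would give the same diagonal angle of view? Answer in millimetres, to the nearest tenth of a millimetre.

Sensor diagonal = √(43.8² + 32.9²) = √3000.8500 ≈ 54.7800 mm.
Sensor diagonal = √(6.17² + 4.55²) = √58.7714 ≈ 7.6663 mm.
Equal angle of view means equal diagonal/f ratio, so f₂ = f₁ · (diagonal₂/diagonal₁) = 280 × 7.6663/54.7800.
f₂ = 280 × 0.13995 ≈ 39.185 mm.

39.2 mm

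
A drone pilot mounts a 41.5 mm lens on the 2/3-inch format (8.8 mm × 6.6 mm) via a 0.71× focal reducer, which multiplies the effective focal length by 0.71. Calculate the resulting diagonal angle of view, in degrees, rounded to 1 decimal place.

21.1°

Effective focal length f = 41.5 × 0.71 = 29.465 mm.
Sensor diagonal = √(8.8² + 6.6²) = √121.0000 ≈ 11.0000 mm.
α = 2·arctan(11.000 / (2 × 29.465)) = 2·arctan(0.18666) ≈ 21.1465°.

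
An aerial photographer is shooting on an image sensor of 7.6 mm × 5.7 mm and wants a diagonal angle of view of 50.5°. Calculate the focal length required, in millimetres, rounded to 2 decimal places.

Sensor diagonal = √(7.6² + 5.7²) = √90.2500 ≈ 9.5000 mm.
From α = 2·arctan(d/2f) we get f = d / (2·tan(α/2)).
With d = 9.5000 mm and α/2 = 25.25°, tan(α/2) ≈ 0.47163, so f ≈ 9.5000 / 0.94326 ≈ 10.0714 mm.

10.07 mm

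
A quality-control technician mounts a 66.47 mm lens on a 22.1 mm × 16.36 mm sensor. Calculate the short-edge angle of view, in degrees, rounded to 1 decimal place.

Angle of view α = 2·arctan(h/2f) with h = 16.36 mm and f = 66.47 mm.
h/2f = 0.12306; arctan(0.12306) ≈ 7.0157°, so α ≈ 14.0314°.

14.0°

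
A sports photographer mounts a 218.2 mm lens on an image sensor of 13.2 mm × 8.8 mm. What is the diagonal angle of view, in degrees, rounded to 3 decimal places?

4.164°

Sensor diagonal = √(13.2² + 8.8²) = √251.6800 ≈ 15.8644 mm.
Angle of view α = 2·arctan(d/2f) with d = 15.8644 mm and f = 218.2 mm.
d/2f = 0.03635; arctan(0.03635) ≈ 2.0820°, so α ≈ 4.1639°.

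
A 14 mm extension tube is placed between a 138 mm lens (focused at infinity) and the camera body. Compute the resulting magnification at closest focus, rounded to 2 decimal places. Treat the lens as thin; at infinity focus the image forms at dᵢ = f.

The tube moves the image plane from f to f + e, so dᵢ = 138 + 14 = 152 mm. Focus is achieved when 1/f = 1/dₒ + 1/dᵢ, giving dₒ = 1/(1/f − 1/(f+e)).
Magnification m = dᵢ/dₒ = (f+e)·(1/f − 1/(f+e)) = e/f = 14/138 ≈ 0.1014.

0.10×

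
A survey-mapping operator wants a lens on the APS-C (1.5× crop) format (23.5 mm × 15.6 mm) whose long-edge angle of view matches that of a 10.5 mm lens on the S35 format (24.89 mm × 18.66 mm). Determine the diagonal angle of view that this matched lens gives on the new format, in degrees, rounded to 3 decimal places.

Equal long-edge AOV ⇒ f₂ = f₁ · 23.5/24.89 = 10.5 × 0.94415 ≈ 9.9136 mm.
Sensor diagonal = √(23.5² + 15.6²) = √795.6100 ≈ 28.2066 mm.
Diagonal AOV on the new format = 2·arctan(28.2066 / (2 × 9.9136)) = 2·arctan(1.42262) ≈ 109.7909°.

109.791°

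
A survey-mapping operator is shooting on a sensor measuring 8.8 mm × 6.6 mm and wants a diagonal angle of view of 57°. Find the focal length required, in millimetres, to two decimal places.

10.13 mm

Sensor diagonal = √(8.8² + 6.6²) = √121.0000 ≈ 11.0000 mm.
From α = 2·arctan(d/2f) we get f = d / (2·tan(α/2)).
With d = 11.0000 mm and α/2 = 28.5°, tan(α/2) ≈ 0.54296, so f ≈ 11.0000 / 1.08591 ≈ 10.1297 mm.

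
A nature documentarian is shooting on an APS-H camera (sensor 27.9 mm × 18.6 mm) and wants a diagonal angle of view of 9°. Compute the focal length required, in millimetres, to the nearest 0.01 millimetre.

Sensor diagonal = √(27.9² + 18.6²) = √1124.3700 ≈ 33.5316 mm.
From α = 2·arctan(d/2f) we get f = d / (2·tan(α/2)).
With d = 33.5316 mm and α/2 = 4.5°, tan(α/2) ≈ 0.07870, so f ≈ 33.5316 / 0.15740 ≈ 213.0299 mm.

213.03 mm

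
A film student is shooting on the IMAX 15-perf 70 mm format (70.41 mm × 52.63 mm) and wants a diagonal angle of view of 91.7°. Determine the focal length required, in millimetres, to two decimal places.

42.67 mm

Sensor diagonal = √(70.41² + 52.63²) = √7727.4850 ≈ 87.9061 mm.
From α = 2·arctan(d/2f) we get f = d / (2·tan(α/2)).
With d = 87.9061 mm and α/2 = 45.85°, tan(α/2) ≈ 1.03012, so f ≈ 87.9061 / 2.06024 ≈ 42.6679 mm.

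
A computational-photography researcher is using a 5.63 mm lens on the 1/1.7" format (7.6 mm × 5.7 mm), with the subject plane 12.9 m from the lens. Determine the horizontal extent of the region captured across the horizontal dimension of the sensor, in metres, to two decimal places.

17.41 m

dₒ: 12.9 m = 12900 mm.
Similar triangles through the lens centre give W/dₒ = w/dᵢ; with 1/f = 1/dₒ + 1/dᵢ this gives W = w·(dₒ − f)/f.
W = 7.6 mm × (12900 − 5.63) / 5.63 = 7.6 × 2290.2966 ≈ 17406.254 mm = 17.4063 m.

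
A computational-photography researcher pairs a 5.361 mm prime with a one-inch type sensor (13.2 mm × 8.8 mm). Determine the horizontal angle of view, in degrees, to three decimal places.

101.828°

Angle of view α = 2·arctan(w/2f) with w = 13.2 mm and f = 5.361 mm.
w/2f = 1.23111; arctan(1.23111) ≈ 50.9140°, so α ≈ 101.8280°.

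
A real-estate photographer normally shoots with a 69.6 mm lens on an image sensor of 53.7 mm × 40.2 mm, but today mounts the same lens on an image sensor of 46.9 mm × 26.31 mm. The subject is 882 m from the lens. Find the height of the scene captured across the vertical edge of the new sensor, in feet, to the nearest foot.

The focal length stays 69.6 mm; the relevant sensor dimension is now h = 26.31 mm. Object distance dₒ = 882 m = 882000 mm.
Thin-lens field height W = h·(dₒ − f)/f = 26.31 × (882000 − 69.6)/69.6 ≈ 333384.897 mm = 333384.897/304.8 ft = 1093.78 ft.

1094 ft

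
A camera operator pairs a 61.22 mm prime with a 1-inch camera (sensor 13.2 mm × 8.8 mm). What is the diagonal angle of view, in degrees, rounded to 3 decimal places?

Sensor diagonal = √(13.2² + 8.8²) = √251.6800 ≈ 15.8644 mm.
Angle of view α = 2·arctan(d/2f) with d = 15.8644 mm and f = 61.22 mm.
d/2f = 0.12957; arctan(0.12957) ≈ 7.3826°, so α ≈ 14.7653°.

14.765°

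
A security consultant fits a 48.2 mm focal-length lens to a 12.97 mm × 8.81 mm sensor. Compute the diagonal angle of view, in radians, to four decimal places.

0.3225 rad

Sensor diagonal = √(12.97² + 8.81²) = √245.8370 ≈ 15.6792 mm.
Angle of view α = 2·arctan(d/2f) with d = 15.6792 mm and f = 48.2 mm.
d/2f = 0.16265; arctan(0.16265) ≈ 0.1612 rad, so α ≈ 0.3225 rad.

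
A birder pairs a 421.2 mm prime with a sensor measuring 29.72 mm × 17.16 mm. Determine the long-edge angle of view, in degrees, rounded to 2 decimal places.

Angle of view α = 2·arctan(w/2f) with w = 29.72 mm and f = 421.2 mm.
w/2f = 0.03528; arctan(0.03528) ≈ 2.0206°, so α ≈ 4.0411°.

4.04°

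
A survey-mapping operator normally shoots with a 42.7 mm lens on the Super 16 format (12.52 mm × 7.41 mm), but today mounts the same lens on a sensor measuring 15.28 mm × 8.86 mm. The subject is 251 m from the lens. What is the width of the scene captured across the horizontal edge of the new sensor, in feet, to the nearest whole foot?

The focal length stays 42.7 mm; the relevant sensor dimension is now w = 15.28 mm. Object distance dₒ = 251 m = 251000 mm.
Thin-lens field width W = w·(dₒ − f)/f = 15.28 × (251000 − 42.7)/42.7 ≈ 89803.924 mm = 89803.924/304.8 ft = 294.632 ft.

295 ft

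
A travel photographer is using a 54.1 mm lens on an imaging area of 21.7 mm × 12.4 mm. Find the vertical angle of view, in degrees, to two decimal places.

Angle of view α = 2·arctan(h/2f) with h = 12.4 mm and f = 54.1 mm.
h/2f = 0.11460; arctan(0.11460) ≈ 6.5377°, so α ≈ 13.0754°.

13.08°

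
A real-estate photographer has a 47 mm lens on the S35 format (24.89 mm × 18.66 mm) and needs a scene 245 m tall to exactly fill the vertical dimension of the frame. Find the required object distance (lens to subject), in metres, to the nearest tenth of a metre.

617.1 m

W: 245 m = 245000 mm.
Magnification m = h/W = dᵢ/dₒ; combined with 1/f = 1/dₒ + 1/dᵢ this gives dₒ = f·(1 + W/h).
dₒ = 47 mm × (1 + 245000/18.66) = 47 × 13130.6892 ≈ 617142.391 mm = 617.142 m.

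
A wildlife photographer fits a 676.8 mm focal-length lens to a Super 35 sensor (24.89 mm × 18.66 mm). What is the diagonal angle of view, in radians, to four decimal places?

0.0460 rad

Sensor diagonal = √(24.89² + 18.66²) = √967.7077 ≈ 31.1080 mm.
Angle of view α = 2·arctan(d/2f) with d = 31.1080 mm and f = 676.8 mm.
d/2f = 0.02298; arctan(0.02298) ≈ 0.0230 rad, so α ≈ 0.0460 rad.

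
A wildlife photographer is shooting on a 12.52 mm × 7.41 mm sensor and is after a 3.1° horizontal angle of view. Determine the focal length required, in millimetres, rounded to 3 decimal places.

231.345 mm

From α = 2·arctan(w/2f) we get f = w / (2·tan(α/2)).
With w = 12.52 mm and α/2 = 1.55°, tan(α/2) ≈ 0.02706, so f ≈ 12.52 / 0.05412 ≈ 231.3446 mm.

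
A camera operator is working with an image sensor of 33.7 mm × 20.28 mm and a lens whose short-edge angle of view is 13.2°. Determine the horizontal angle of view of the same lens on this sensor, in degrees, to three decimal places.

From the short-edge AOV: f = 20.28 / (2·tan(6.6°)) = 20.28 / 0.23141 ≈ 87.6375 mm.
Horizontal AOV = 2·arctan(33.7 / (2 × 87.6375)) = 2·arctan(0.19227) ≈ 21.7668°.

21.767°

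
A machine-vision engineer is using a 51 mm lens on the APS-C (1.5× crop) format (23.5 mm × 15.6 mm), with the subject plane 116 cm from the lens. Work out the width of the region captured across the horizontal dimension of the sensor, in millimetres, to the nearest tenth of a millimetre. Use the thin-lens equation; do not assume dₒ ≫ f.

511.0 mm

dₒ: 116 cm = 1160 mm.
Similar triangles through the lens centre give W/dₒ = w/dᵢ; with 1/f = 1/dₒ + 1/dᵢ this gives W = w·(dₒ − f)/f.
W = 23.5 mm × (1160 − 51) / 51 = 23.5 × 21.7451 ≈ 511.010 mm.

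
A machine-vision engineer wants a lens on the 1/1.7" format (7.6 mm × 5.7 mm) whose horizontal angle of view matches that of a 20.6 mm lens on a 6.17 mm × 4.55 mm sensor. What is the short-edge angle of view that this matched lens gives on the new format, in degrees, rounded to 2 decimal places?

12.82°

Equal horizontal AOV ⇒ f₂ = f₁ · 7.6/6.17 = 20.6 × 1.23177 ≈ 25.3744 mm.
Short-edge AOV on the new format = 2·arctan(5.7 / (2 × 25.3744)) = 2·arctan(0.11232) ≈ 12.8170°.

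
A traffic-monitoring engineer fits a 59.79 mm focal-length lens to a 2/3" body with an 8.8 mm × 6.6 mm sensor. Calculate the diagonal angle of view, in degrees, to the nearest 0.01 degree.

Sensor diagonal = √(8.8² + 6.6²) = √121.0000 ≈ 11.0000 mm.
Angle of view α = 2·arctan(d/2f) with d = 11.0000 mm and f = 59.79 mm.
d/2f = 0.09199; arctan(0.09199) ≈ 5.2558°, so α ≈ 10.5115°.

10.51°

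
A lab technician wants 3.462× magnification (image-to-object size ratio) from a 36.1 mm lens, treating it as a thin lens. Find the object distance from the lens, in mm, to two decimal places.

With m = dᵢ/dₒ and 1/f = 1/dₒ + 1/dᵢ, substituting dᵢ = m·dₒ gives 1/f = (1 + 1/m)/dₒ, hence dₒ = f·(1 + 1/m).
dₒ = 36.1 × (1 + 1/3.462) = 36.1 × 1.28885 ≈ 46.527 mm.

46.53 mm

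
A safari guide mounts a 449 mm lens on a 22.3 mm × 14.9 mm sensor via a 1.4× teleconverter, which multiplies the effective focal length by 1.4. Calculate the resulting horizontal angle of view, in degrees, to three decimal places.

2.032°

Effective focal length f = 449 × 1.4 = 628.6 mm.
α = 2·arctan(22.3 / (2 × 628.6)) = 2·arctan(0.01774) ≈ 2.0324°.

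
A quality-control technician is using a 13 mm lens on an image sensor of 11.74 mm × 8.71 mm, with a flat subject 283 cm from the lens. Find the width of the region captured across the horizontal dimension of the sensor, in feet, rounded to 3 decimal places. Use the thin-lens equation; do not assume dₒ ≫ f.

dₒ: 283 cm = 2830 mm.
Similar triangles through the lens centre give W/dₒ = w/dᵢ; with 1/f = 1/dₒ + 1/dᵢ this gives W = w·(dₒ − f)/f.
W = 11.74 mm × (2830 − 13) / 13 = 11.74 × 216.6923 ≈ 2543.968 mm = 2543.968/304.8 ft = 8.34635 ft.

8.346 ft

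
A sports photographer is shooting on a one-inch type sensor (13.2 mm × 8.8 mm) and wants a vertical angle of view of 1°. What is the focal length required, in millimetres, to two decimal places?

From α = 2·arctan(h/2f) we get f = h / (2·tan(α/2)).
With h = 8.8 mm and α/2 = 0.5°, tan(α/2) ≈ 0.00873, so f ≈ 8.8 / 0.01745 ≈ 504.1901 mm.

504.19 mm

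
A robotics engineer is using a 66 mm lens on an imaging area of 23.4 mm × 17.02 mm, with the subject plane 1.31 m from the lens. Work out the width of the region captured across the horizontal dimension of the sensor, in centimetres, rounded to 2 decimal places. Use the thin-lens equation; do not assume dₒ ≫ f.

dₒ: 1.31 m = 1310 mm.
Similar triangles through the lens centre give W/dₒ = w/dᵢ; with 1/f = 1/dₒ + 1/dᵢ this gives W = w·(dₒ − f)/f.
W = 23.4 mm × (1310 − 66) / 66 = 23.4 × 18.8485 ≈ 441.055 mm = 44.1055 cm.

44.11 cm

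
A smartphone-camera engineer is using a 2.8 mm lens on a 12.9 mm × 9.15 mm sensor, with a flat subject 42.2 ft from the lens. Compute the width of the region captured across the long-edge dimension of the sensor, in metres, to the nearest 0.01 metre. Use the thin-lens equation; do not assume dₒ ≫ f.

59.25 m

dₒ: 42.2 ft × 304.8 mm/ft = 12862.56 mm.
Similar triangles through the lens centre give W/dₒ = w/dᵢ; with 1/f = 1/dₒ + 1/dᵢ this gives W = w·(dₒ − f)/f.
W = 12.9 mm × (12862.6 − 2.8) / 2.8 = 12.9 × 4592.7713 ≈ 59246.750 mm = 59.2467 m.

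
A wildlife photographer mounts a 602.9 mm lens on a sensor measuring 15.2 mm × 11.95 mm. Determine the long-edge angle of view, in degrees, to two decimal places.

1.44°

Angle of view α = 2·arctan(w/2f) with w = 15.2 mm and f = 602.9 mm.
w/2f = 0.01261; arctan(0.01261) ≈ 0.7222°, so α ≈ 1.4444°.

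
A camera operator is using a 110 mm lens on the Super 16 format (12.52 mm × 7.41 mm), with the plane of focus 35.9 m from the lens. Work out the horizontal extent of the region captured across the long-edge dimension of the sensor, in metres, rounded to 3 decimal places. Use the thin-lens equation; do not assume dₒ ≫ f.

4.074 m

dₒ: 35.9 m = 35900 mm.
Similar triangles through the lens centre give W/dₒ = w/dᵢ; with 1/f = 1/dₒ + 1/dᵢ this gives W = w·(dₒ − f)/f.
W = 12.52 mm × (35900 − 110) / 110 = 12.52 × 325.3636 ≈ 4073.553 mm = 4.07355 m.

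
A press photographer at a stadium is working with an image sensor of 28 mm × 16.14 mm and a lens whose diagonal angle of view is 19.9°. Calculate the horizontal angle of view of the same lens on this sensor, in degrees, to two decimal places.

17.28°

Sensor diagonal = √(28² + 16.14²) = √1044.4996 ≈ 32.3187 mm.
From the diagonal AOV: f = 32.3187 / (2·tan(9.95°)) = 32.3187 / 0.35085 ≈ 92.1143 mm.
Horizontal AOV = 2·arctan(28 / (2 × 92.1143)) = 2·arctan(0.15199) ≈ 17.2839°.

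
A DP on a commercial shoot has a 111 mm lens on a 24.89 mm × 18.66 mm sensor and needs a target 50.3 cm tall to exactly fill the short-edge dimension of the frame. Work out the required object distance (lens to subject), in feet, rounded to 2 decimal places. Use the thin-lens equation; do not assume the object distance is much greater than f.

W: 50.3 cm = 503 mm.
Magnification m = h/W = dᵢ/dₒ; combined with 1/f = 1/dₒ + 1/dᵢ this gives dₒ = f·(1 + W/h).
dₒ = 111 mm × (1 + 503/18.66) = 111 × 27.9561 ≈ 3103.122 mm = 3103.122/304.8 ft = 10.1808 ft.

10.18 ft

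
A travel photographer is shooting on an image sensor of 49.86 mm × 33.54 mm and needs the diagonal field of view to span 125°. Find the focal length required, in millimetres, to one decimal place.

15.6 mm

Sensor diagonal = √(49.86² + 33.54²) = √3610.9512 ≈ 60.0912 mm.
From α = 2·arctan(d/2f) we get f = d / (2·tan(α/2)).
With d = 60.0912 mm and α/2 = 62.5°, tan(α/2) ≈ 1.92098, so f ≈ 60.0912 / 3.84196 ≈ 15.6407 mm.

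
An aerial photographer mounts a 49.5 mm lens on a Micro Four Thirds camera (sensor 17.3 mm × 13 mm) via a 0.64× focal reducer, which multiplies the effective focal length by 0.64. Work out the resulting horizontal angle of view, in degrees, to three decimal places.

Effective focal length f = 49.5 × 0.64 = 31.68 mm.
α = 2·arctan(17.3 / (2 × 31.68)) = 2·arctan(0.27304) ≈ 30.5439°.

30.544°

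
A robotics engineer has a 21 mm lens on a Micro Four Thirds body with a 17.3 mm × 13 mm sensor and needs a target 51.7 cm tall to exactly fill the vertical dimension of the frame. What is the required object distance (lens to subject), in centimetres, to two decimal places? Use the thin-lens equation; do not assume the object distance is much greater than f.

W: 51.7 cm = 517 mm.
Magnification m = h/W = dᵢ/dₒ; combined with 1/f = 1/dₒ + 1/dᵢ this gives dₒ = f·(1 + W/h).
dₒ = 21 mm × (1 + 517/13) = 21 × 40.7692 ≈ 856.154 mm = 85.6154 cm.

85.62 cm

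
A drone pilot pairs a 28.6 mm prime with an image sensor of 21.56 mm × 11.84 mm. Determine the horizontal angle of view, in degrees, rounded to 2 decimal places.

Angle of view α = 2·arctan(w/2f) with w = 21.56 mm and f = 28.6 mm.
w/2f = 0.37692; arctan(0.37692) ≈ 20.6526°, so α ≈ 41.3052°.

41.31°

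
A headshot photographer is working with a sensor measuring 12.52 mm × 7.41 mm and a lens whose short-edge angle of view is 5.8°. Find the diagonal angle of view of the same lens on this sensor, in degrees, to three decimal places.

From the short-edge AOV: f = 7.41 / (2·tan(2.9°)) = 7.41 / 0.10132 ≈ 73.1378 mm.
Sensor diagonal = √(12.52² + 7.41²) = √211.6585 ≈ 14.5485 mm.
Diagonal AOV = 2·arctan(14.5485 / (2 × 73.1378)) = 2·arctan(0.09946) ≈ 11.3599°.

11.360°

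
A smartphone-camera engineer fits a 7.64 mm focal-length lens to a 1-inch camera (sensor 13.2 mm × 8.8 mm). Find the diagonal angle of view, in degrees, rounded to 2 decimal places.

Sensor diagonal = √(13.2² + 8.8²) = √251.6800 ≈ 15.8644 mm.
Angle of view α = 2·arctan(d/2f) with d = 15.8644 mm and f = 7.64 mm.
d/2f = 1.03825; arctan(1.03825) ≈ 46.0750°, so α ≈ 92.1501°.

92.15°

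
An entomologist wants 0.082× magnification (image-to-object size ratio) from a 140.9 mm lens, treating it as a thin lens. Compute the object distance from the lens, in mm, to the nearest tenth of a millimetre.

1859.2 mm

With m = dᵢ/dₒ and 1/f = 1/dₒ + 1/dᵢ, substituting dᵢ = m·dₒ gives 1/f = (1 + 1/m)/dₒ, hence dₒ = f·(1 + 1/m).
dₒ = 140.9 × (1 + 1/0.082) = 140.9 × 13.19512 ≈ 1859.193 mm.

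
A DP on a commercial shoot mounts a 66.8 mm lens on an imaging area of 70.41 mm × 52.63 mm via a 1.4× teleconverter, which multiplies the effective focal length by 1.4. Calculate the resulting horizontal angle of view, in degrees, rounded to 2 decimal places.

41.26°

Effective focal length f = 66.8 × 1.4 = 93.52 mm.
α = 2·arctan(70.41 / (2 × 93.52)) = 2·arctan(0.37644) ≈ 41.2570°.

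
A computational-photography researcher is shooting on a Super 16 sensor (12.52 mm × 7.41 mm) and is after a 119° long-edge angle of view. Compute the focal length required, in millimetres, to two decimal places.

3.69 mm

From α = 2·arctan(w/2f) we get f = w / (2·tan(α/2)).
With w = 12.52 mm and α/2 = 59.5°, tan(α/2) ≈ 1.69766, so f ≈ 12.52 / 3.39533 ≈ 3.6874 mm.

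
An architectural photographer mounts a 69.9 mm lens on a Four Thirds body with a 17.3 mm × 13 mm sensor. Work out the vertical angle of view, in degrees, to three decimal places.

Angle of view α = 2·arctan(h/2f) with h = 13 mm and f = 69.9 mm.
h/2f = 0.09299; arctan(0.09299) ≈ 5.3127°, so α ≈ 10.6253°.

10.625°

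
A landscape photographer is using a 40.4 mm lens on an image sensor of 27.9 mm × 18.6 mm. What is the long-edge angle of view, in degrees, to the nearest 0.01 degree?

Angle of view α = 2·arctan(w/2f) with w = 27.9 mm and f = 40.4 mm.
w/2f = 0.34530; arctan(0.34530) ≈ 19.0496°, so α ≈ 38.0993°.

38.10°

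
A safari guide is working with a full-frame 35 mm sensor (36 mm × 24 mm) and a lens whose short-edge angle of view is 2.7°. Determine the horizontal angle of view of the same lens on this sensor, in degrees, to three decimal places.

From the short-edge AOV: f = 24 / (2·tan(1.35°)) = 24 / 0.04713 ≈ 509.2016 mm.
Horizontal AOV = 2·arctan(36 / (2 × 509.2016)) = 2·arctan(0.03535) ≈ 4.0491°.

4.049°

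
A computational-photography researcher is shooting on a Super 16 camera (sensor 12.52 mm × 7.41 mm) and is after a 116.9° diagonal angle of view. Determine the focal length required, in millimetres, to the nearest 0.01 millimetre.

4.47 mm

Sensor diagonal = √(12.52² + 7.41²) = √211.6585 ≈ 14.5485 mm.
From α = 2·arctan(d/2f) we get f = d / (2·tan(α/2)).
With d = 14.5485 mm and α/2 = 58.45°, tan(α/2) ≈ 1.62866, so f ≈ 14.5485 / 3.25732 ≈ 4.4664 mm.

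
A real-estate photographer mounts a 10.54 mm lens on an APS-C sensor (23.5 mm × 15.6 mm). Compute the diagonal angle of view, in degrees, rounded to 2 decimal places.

106.46°

Sensor diagonal = √(23.5² + 15.6²) = √795.6100 ≈ 28.2066 mm.
Angle of view α = 2·arctan(d/2f) with d = 28.2066 mm and f = 10.54 mm.
d/2f = 1.33807; arctan(1.33807) ≈ 53.2276°, so α ≈ 106.4552°.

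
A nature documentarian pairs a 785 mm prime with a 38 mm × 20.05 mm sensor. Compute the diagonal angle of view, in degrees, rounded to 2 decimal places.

Sensor diagonal = √(38² + 20.05²) = √1846.0025 ≈ 42.9651 mm.
Angle of view α = 2·arctan(d/2f) with d = 42.9651 mm and f = 785 mm.
d/2f = 0.02737; arctan(0.02737) ≈ 1.5676°, so α ≈ 3.1352°.

3.14°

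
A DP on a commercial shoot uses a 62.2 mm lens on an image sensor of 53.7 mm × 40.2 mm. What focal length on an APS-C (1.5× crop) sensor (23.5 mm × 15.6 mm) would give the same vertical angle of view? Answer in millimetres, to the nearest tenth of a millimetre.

Equal angle of view means equal height/f ratio, so f₂ = f₁ · (height₂/height₁) = 62.2 × 15.6/40.2.
f₂ = 62.2 × 0.38806 ≈ 24.137 mm.

24.1 mm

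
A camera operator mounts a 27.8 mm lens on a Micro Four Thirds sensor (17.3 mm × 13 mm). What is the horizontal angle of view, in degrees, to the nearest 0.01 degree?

34.57°

Angle of view α = 2·arctan(w/2f) with w = 17.3 mm and f = 27.8 mm.
w/2f = 0.31115; arctan(0.31115) ≈ 17.2836°, so α ≈ 34.5672°.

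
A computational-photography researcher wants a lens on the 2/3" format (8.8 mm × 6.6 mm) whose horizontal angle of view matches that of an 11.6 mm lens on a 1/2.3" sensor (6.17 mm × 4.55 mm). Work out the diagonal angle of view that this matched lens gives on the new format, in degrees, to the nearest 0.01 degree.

Equal horizontal AOV ⇒ f₂ = f₁ · 8.8/6.17 = 11.6 × 1.42626 ≈ 16.5446 mm.
Sensor diagonal = √(8.8² + 6.6²) = √121.0000 ≈ 11.0000 mm.
Diagonal AOV on the new format = 2·arctan(11.0000 / (2 × 16.5446)) = 2·arctan(0.33244) ≈ 36.7773°.

36.78°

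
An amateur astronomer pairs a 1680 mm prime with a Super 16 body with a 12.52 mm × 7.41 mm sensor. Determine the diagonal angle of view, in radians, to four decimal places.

Sensor diagonal = √(12.52² + 7.41²) = √211.6585 ≈ 14.5485 mm.
Angle of view α = 2·arctan(d/2f) with d = 14.5485 mm and f = 1680 mm.
d/2f = 0.00433; arctan(0.00433) ≈ 0.0043 rad, so α ≈ 0.0087 rad.

0.0087 rad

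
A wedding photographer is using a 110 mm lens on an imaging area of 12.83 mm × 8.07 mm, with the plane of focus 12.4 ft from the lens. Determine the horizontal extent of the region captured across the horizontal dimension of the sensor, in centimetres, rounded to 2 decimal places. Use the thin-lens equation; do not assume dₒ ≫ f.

dₒ: 12.4 ft × 304.8 mm/ft = 3779.52 mm.
Similar triangles through the lens centre give W/dₒ = w/dᵢ; with 1/f = 1/dₒ + 1/dᵢ this gives W = w·(dₒ − f)/f.
W = 12.83 mm × (3779.52 − 110) / 110 = 12.83 × 33.3593 ≈ 427.999 mm = 42.7999 cm.

42.80 cm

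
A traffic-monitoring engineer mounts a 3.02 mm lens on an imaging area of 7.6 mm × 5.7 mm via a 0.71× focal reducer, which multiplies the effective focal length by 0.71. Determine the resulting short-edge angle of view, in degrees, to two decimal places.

Effective focal length f = 3.02 × 0.71 = 2.1442 mm.
α = 2·arctan(5.7 / (2 × 2.1442)) = 2·arctan(1.32917) ≈ 106.0880°.

106.09°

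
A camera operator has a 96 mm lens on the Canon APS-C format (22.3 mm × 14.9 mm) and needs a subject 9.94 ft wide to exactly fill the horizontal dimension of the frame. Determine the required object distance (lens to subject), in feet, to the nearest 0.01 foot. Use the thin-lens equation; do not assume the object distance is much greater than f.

43.11 ft

W: 9.94 ft × 304.8 mm/ft = 3029.71 mm.
Magnification m = w/W = dᵢ/dₒ; combined with 1/f = 1/dₒ + 1/dᵢ this gives dₒ = f·(1 + W/w).
dₒ = 96 mm × (1 + 3029.71/22.3) = 96 × 136.8615 ≈ 13138.706 mm = 13138.706/304.8 ft = 43.106 ft.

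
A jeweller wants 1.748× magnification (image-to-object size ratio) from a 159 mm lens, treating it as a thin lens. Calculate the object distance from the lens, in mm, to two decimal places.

With m = dᵢ/dₒ and 1/f = 1/dₒ + 1/dᵢ, substituting dᵢ = m·dₒ gives 1/f = (1 + 1/m)/dₒ, hence dₒ = f·(1 + 1/m).
dₒ = 159 × (1 + 1/1.748) = 159 × 1.57208 ≈ 249.961 mm.

249.96 mm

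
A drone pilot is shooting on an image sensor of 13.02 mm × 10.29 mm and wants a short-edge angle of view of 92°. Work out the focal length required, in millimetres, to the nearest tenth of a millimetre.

From α = 2·arctan(h/2f) we get f = h / (2·tan(α/2)).
With h = 10.29 mm and α/2 = 46°, tan(α/2) ≈ 1.03553, so f ≈ 10.29 / 2.07106 ≈ 4.9685 mm.

5.0 mm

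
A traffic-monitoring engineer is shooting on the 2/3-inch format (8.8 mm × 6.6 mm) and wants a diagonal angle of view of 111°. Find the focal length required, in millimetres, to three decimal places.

Sensor diagonal = √(8.8² + 6.6²) = √121.0000 ≈ 11.0000 mm.
From α = 2·arctan(d/2f) we get f = d / (2·tan(α/2)).
With d = 11.0000 mm and α/2 = 55.5°, tan(α/2) ≈ 1.45501, so f ≈ 11.0000 / 2.91002 ≈ 3.7800 mm.

3.780 mm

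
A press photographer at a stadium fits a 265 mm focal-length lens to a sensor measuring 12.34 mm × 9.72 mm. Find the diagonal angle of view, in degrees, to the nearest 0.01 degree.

Sensor diagonal = √(12.34² + 9.72²) = √246.7540 ≈ 15.7084 mm.
Angle of view α = 2·arctan(d/2f) with d = 15.7084 mm and f = 265 mm.
d/2f = 0.02964; arctan(0.02964) ≈ 1.6977°, so α ≈ 3.3953°.

3.40°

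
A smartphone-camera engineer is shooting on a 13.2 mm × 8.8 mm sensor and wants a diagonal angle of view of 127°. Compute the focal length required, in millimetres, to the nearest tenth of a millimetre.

4.0 mm

Sensor diagonal = √(13.2² + 8.8²) = √251.6800 ≈ 15.8644 mm.
From α = 2·arctan(d/2f) we get f = d / (2·tan(α/2)).
With d = 15.8644 mm and α/2 = 63.5°, tan(α/2) ≈ 2.00569, so f ≈ 15.8644 / 4.01138 ≈ 3.9549 mm.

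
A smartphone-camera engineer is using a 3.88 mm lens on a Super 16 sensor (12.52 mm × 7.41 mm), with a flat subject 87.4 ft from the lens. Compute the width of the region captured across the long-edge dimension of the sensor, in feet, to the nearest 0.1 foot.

dₒ: 87.4 ft × 304.8 mm/ft = 26639.52 mm.
Similar triangles through the lens centre give W/dₒ = w/dᵢ; with 1/f = 1/dₒ + 1/dᵢ this gives W = w·(dₒ − f)/f.
W = 12.52 mm × (26639.5 − 3.88) / 3.88 = 12.52 × 6864.8555 ≈ 85947.990 mm = 85947.990/304.8 ft = 281.982 ft.

282.0 ft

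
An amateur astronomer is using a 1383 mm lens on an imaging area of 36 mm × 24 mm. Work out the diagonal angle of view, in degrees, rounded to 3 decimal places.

1.792°

Sensor diagonal = √(36² + 24²) = √1872.0000 ≈ 43.2666 mm.
Angle of view α = 2·arctan(d/2f) with d = 43.2666 mm and f = 1383 mm.
d/2f = 0.01564; arctan(0.01564) ≈ 0.8962°, so α ≈ 1.7923°.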